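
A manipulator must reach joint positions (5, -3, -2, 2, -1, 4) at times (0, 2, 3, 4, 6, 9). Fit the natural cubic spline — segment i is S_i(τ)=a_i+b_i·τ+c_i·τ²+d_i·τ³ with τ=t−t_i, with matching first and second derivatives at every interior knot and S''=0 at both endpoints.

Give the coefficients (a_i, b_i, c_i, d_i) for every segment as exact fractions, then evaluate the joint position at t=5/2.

  seg 0: a=5 b=-4945/921 c=0 d=1261/3684
  seg 1: a=-3 b=-1162/921 c=1261/614 d=383/1842
  seg 2: a=-2 b=6391/1842 c=822/307 d=-3955/1842
  seg 3: a=2 b=2195/921 c=-2311/614 d=6713/7368
  seg 4: a=-1 b=-3203/1842 c=2091/1228 d=-697/3684
S(5/2) = -15185/4912

Δ: Δ0=-4, Δ1=1, Δ2=4, Δ3=-3/2, Δ4=5/3
row 1: diag=6, rhs=30; c'=1/6, d'=5
row 2: denom=4−1·1/6=23/6; d'=(18−1·5)/(23/6)=78/23
row 3: denom=6−1·6/23=132/23; d'=(-33−1·78/23)/(132/23)=-279/44
row 4: denom=10−2·23/66=307/33; d'=(19−2·-279/44)/(307/33)=2091/614
back: M4=2091/614
back: M3=-279/44−23/66·2091/614=-2311/307
back: M2=78/23−6/23·-2311/307=1644/307
back: M1=5−1/6·1644/307=1261/307
M: M0=0, M1=1261/307, M2=1644/307, M3=-2311/307, M4=2091/614, M5=0
seg 0: a=5, c=M0/2=0, d=(M1−M0)/(6·2)=1261/3684, b=Δ0−h0·(2M0+M1)/6=-4945/921
seg 1: a=-3, c=M1/2=1261/614, d=(M2−M1)/(6·1)=383/1842, b=Δ1−h1·(2M1+M2)/6=-1162/921
seg 2: a=-2, c=M2/2=822/307, d=(M3−M2)/(6·1)=-3955/1842, b=Δ2−h2·(2M2+M3)/6=6391/1842
seg 3: a=2, c=M3/2=-2311/614, d=(M4−M3)/(6·2)=6713/7368, b=Δ3−h3·(2M3+M4)/6=2195/921
seg 4: a=-1, c=M4/2=2091/1228, d=(M5−M4)/(6·3)=-697/3684, b=Δ4−h4·(2M4+M5)/6=-3203/1842
t_q=5/2 → seg 1, τ=1/2; S=-3+-1162/921·τ+1261/614·τ²+383/1842·τ³=-15185/4912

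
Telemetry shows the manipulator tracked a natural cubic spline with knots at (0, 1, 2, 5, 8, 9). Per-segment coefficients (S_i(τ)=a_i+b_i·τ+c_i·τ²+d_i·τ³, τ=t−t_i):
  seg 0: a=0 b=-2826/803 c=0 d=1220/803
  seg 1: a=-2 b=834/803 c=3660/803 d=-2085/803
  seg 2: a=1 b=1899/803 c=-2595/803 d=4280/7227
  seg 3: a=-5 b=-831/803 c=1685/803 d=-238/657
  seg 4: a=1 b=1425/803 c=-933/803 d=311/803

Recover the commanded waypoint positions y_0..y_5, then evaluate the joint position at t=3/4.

y_0=0 y_1=-2 y_2=1 y_3=-5 y_4=1 y_5=2
S(3/4) = -25677/12848

y_0 = S_0(0) = a_0 = 0
y_1 = S_1(0) = a_1 = -2
y_2 = S_2(0) = a_2 = 1
y_3 = S_3(0) = a_3 = -5
y_4 = S_4(0) = a_4 = 1
y_5 = S_4(1) = 2
t_q=3/4 is in segment 0 (τ=3/4); S_0(τ)=-25677/12848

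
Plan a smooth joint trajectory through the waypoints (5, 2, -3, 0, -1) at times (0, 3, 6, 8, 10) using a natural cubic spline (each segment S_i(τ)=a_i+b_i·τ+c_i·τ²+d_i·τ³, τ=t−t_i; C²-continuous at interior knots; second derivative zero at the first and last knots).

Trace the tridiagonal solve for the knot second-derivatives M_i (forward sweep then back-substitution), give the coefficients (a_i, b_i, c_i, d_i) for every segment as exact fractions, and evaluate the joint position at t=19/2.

  seg 0: a=5 b=-53/105 c=0 d=-52/945
  seg 1: a=2 b=-209/105 c=-52/105 d=38/189
  seg 2: a=-3 b=7/15 c=46/35 d=-67/168
  seg 3: a=0 b=197/210 c=-151/140 d=151/840
S(19/2) = -185/448

Δ: Δ0=-1, Δ1=-5/3, Δ2=3/2, Δ3=-1/2
row 1: diag=12, rhs=-4; c'=1/4, d'=-1/3
row 2: denom=10−3·1/4=37/4; d'=(19−3·-1/3)/(37/4)=80/37
row 3: denom=8−2·8/37=280/37; d'=(-12−2·80/37)/(280/37)=-151/70
back: M3=-151/70
back: M2=80/37−8/37·-151/70=92/35
back: M1=-1/3−1/4·92/35=-104/105
M: M0=0, M1=-104/105, M2=92/35, M3=-151/70, M4=0
seg 0: a=5, c=M0/2=0, d=(M1−M0)/(6·3)=-52/945, b=Δ0−h0·(2M0+M1)/6=-53/105
seg 1: a=2, c=M1/2=-52/105, d=(M2−M1)/(6·3)=38/189, b=Δ1−h1·(2M1+M2)/6=-209/105
seg 2: a=-3, c=M2/2=46/35, d=(M3−M2)/(6·2)=-67/168, b=Δ2−h2·(2M2+M3)/6=7/15
seg 3: a=0, c=M3/2=-151/140, d=(M4−M3)/(6·2)=151/840, b=Δ3−h3·(2M3+M4)/6=197/210
t_q=19/2 → seg 3, τ=3/2; S=0+197/210·τ+-151/140·τ²+151/840·τ³=-185/448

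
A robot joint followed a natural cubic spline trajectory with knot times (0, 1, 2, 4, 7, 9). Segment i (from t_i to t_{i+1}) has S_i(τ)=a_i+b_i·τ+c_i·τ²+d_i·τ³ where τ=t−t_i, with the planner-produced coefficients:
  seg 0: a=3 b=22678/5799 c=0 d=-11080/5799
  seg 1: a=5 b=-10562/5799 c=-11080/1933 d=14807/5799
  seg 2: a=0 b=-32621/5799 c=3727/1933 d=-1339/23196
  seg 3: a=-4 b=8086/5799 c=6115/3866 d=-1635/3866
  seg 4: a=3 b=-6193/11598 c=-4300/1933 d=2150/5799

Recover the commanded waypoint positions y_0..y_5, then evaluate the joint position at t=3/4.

y_0 = S_0(0) = a_0 = 3
y_1 = S_1(0) = a_1 = 5
y_2 = S_2(0) = a_2 = 0
y_3 = S_3(0) = a_3 = -4
y_4 = S_4(0) = a_4 = 3
y_5 = S_4(2) = -4
t_q=3/4 is in segment 0 (τ=3/4); S_0(τ)=79283/15464

y_0=3 y_1=5 y_2=0 y_3=-4 y_4=3 y_5=-4
S(3/4) = 79283/15464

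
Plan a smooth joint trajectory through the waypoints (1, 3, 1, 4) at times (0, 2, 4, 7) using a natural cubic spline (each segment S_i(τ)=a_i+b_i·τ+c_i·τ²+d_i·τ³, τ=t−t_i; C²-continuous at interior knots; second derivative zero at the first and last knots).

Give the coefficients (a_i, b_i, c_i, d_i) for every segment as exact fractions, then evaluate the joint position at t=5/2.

Δ: Δ0=1, Δ1=-1, Δ2=1
row 1: diag=8, rhs=-12; c'=1/4, d'=-3/2
row 2: denom=10−2·1/4=19/2; d'=(12−2·-3/2)/(19/2)=30/19
back: M2=30/19
back: M1=-3/2−1/4·30/19=-36/19
M: M0=0, M1=-36/19, M2=30/19, M3=0
seg 0: a=1, c=M0/2=0, d=(M1−M0)/(6·2)=-3/19, b=Δ0−h0·(2M0+M1)/6=31/19
seg 1: a=3, c=M1/2=-18/19, d=(M2−M1)/(6·2)=11/38, b=Δ1−h1·(2M1+M2)/6=-5/19
seg 2: a=1, c=M2/2=15/19, d=(M3−M2)/(6·3)=-5/57, b=Δ2−h2·(2M2+M3)/6=-11/19
t_q=5/2 → seg 1, τ=1/2; S=3+-5/19·τ+-18/19·τ²+11/38·τ³=811/304

  seg 0: a=1 b=31/19 c=0 d=-3/19
  seg 1: a=3 b=-5/19 c=-18/19 d=11/38
  seg 2: a=1 b=-11/19 c=15/19 d=-5/57
S(5/2) = 811/304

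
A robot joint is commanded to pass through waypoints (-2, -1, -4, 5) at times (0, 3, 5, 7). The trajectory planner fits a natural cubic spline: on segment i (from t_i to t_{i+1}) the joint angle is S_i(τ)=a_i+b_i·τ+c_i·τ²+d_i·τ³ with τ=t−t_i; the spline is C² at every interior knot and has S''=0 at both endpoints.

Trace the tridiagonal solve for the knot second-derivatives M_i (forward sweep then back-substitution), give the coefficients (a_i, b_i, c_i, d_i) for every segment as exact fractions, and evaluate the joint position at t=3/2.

  seg 0: a=-2 b=79/57 c=0 d=-20/171
  seg 1: a=-1 b=-101/57 c=-20/19 d=271/456
  seg 2: a=-4 b=131/114 c=191/76 d=-191/456
S(3/2) = -6/19

Δ: Δ0=1/3, Δ1=-3/2, Δ2=9/2
row 1: diag=10, rhs=-11; c'=1/5, d'=-11/10
row 2: denom=8−2·1/5=38/5; d'=(36−2·-11/10)/(38/5)=191/38
back: M2=191/38
back: M1=-11/10−1/5·191/38=-40/19
M: M0=0, M1=-40/19, M2=191/38, M3=0
seg 0: a=-2, c=M0/2=0, d=(M1−M0)/(6·3)=-20/171, b=Δ0−h0·(2M0+M1)/6=79/57
seg 1: a=-1, c=M1/2=-20/19, d=(M2−M1)/(6·2)=271/456, b=Δ1−h1·(2M1+M2)/6=-101/57
seg 2: a=-4, c=M2/2=191/76, d=(M3−M2)/(6·2)=-191/456, b=Δ2−h2·(2M2+M3)/6=131/114
t_q=3/2 → seg 0, τ=3/2; S=-2+79/57·τ+0·τ²+-20/171·τ³=-6/19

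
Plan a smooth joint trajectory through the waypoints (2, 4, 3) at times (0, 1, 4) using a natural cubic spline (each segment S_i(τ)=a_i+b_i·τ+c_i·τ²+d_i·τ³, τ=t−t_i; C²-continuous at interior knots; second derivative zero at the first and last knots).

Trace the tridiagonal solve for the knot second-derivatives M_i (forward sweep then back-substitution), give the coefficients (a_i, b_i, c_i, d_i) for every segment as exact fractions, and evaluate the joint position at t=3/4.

  seg 0: a=2 b=55/24 c=0 d=-7/24
  seg 1: a=4 b=17/12 c=-7/8 d=7/72
S(3/4) = 1841/512

Δ: Δ0=2, Δ1=-1/3
row 1: diag=8, rhs=-14; c'=3/8, d'=-7/4
back: M1=-7/4
M: M0=0, M1=-7/4, M2=0
seg 0: a=2, c=M0/2=0, d=(M1−M0)/(6·1)=-7/24, b=Δ0−h0·(2M0+M1)/6=55/24
seg 1: a=4, c=M1/2=-7/8, d=(M2−M1)/(6·3)=7/72, b=Δ1−h1·(2M1+M2)/6=17/12
t_q=3/4 → seg 0, τ=3/4; S=2+55/24·τ+0·τ²+-7/24·τ³=1841/512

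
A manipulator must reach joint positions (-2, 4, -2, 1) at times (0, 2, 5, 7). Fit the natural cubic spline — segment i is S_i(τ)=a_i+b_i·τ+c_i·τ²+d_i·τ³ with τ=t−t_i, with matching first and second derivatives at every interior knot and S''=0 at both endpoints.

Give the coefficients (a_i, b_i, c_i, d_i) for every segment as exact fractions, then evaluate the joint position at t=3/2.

  seg 0: a=-2 b=394/91 c=0 d=-121/364
  seg 1: a=4 b=31/91 c=-363/182 d=17/42
  seg 2: a=-2 b=-127/182 c=150/91 d=-25/91
S(3/2) = 1403/416

Δ: Δ0=3, Δ1=-2, Δ2=3/2
row 1: diag=10, rhs=-30; c'=3/10, d'=-3
row 2: denom=10−3·3/10=91/10; d'=(21−3·-3)/(91/10)=300/91
back: M2=300/91
back: M1=-3−3/10·300/91=-363/91
M: M0=0, M1=-363/91, M2=300/91, M3=0
seg 0: a=-2, c=M0/2=0, d=(M1−M0)/(6·2)=-121/364, b=Δ0−h0·(2M0+M1)/6=394/91
seg 1: a=4, c=M1/2=-363/182, d=(M2−M1)/(6·3)=17/42, b=Δ1−h1·(2M1+M2)/6=31/91
seg 2: a=-2, c=M2/2=150/91, d=(M3−M2)/(6·2)=-25/91, b=Δ2−h2·(2M2+M3)/6=-127/182
t_q=3/2 → seg 0, τ=3/2; S=-2+394/91·τ+0·τ²+-121/364·τ³=1403/416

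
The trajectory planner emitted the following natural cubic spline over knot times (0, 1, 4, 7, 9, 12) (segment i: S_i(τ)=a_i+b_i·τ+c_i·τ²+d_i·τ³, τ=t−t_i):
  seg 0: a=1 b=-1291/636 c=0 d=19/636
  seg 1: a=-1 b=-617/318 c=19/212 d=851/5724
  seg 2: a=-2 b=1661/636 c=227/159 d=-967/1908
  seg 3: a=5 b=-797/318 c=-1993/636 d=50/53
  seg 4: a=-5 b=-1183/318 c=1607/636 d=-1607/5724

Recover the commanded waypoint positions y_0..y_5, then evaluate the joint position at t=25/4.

y_0=1 y_1=-1 y_2=-2 y_3=5 y_4=-5 y_5=-1
S(25/4) = 72329/13568

y_0 = S_0(0) = a_0 = 1
y_1 = S_1(0) = a_1 = -1
y_2 = S_2(0) = a_2 = -2
y_3 = S_3(0) = a_3 = 5
y_4 = S_4(0) = a_4 = -5
y_5 = S_4(3) = -1
t_q=25/4 is in segment 2 (τ=9/4); S_2(τ)=72329/13568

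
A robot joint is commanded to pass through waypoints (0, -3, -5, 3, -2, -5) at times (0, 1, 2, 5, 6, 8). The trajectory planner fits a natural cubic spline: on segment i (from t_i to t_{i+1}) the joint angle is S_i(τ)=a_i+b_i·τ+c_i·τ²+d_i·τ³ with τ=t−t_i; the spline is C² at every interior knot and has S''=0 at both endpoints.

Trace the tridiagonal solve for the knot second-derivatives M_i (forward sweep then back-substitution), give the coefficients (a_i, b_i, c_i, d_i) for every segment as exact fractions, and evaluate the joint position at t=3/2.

  seg 0: a=0 b=-22063/7446 c=0 d=-275/7446
  seg 1: a=-3 b=-11444/3723 c=-275/2482 d=8821/7446
  seg 2: a=-5 b=1925/7446 c=4273/1241 d=-19661/22338
  seg 3: a=3 b=-10598/3723 c=-11115/2482 d=17311/7446
  seg 4: a=-2 b=-35953/7446 c=3098/1241 d=-1549/3723
S(3/2) = -87695/19856

Δ: Δ0=-3, Δ1=-2, Δ2=8/3, Δ3=-5, Δ4=-3/2
row 1: diag=4, rhs=6; c'=1/4, d'=3/2
row 2: denom=8−1·1/4=31/4; d'=(28−1·3/2)/(31/4)=106/31
row 3: denom=8−3·12/31=212/31; d'=(-46−3·106/31)/(212/31)=-436/53
row 4: denom=6−1·31/212=1241/212; d'=(21−1·-436/53)/(1241/212)=6196/1241
back: M4=6196/1241
back: M3=-436/53−31/212·6196/1241=-11115/1241
back: M2=106/31−12/31·-11115/1241=8546/1241
back: M1=3/2−1/4·8546/1241=-275/1241
M: M0=0, M1=-275/1241, M2=8546/1241, M3=-11115/1241, M4=6196/1241, M5=0
seg 0: a=0, c=M0/2=0, d=(M1−M0)/(6·1)=-275/7446, b=Δ0−h0·(2M0+M1)/6=-22063/7446
seg 1: a=-3, c=M1/2=-275/2482, d=(M2−M1)/(6·1)=8821/7446, b=Δ1−h1·(2M1+M2)/6=-11444/3723
seg 2: a=-5, c=M2/2=4273/1241, d=(M3−M2)/(6·3)=-19661/22338, b=Δ2−h2·(2M2+M3)/6=1925/7446
seg 3: a=3, c=M3/2=-11115/2482, d=(M4−M3)/(6·1)=17311/7446, b=Δ3−h3·(2M3+M4)/6=-10598/3723
seg 4: a=-2, c=M4/2=3098/1241, d=(M5−M4)/(6·2)=-1549/3723, b=Δ4−h4·(2M4+M5)/6=-35953/7446
t_q=3/2 → seg 1, τ=1/2; S=-3+-11444/3723·τ+-275/2482·τ²+8821/7446·τ³=-87695/19856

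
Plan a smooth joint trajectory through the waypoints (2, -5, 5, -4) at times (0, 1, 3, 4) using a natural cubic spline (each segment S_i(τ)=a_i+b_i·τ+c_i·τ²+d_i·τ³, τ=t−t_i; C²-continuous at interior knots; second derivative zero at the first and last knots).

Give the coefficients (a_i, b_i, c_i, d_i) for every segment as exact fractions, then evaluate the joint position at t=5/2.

Δ: Δ0=-7, Δ1=5, Δ2=-9
row 1: diag=6, rhs=72; c'=1/3, d'=12
row 2: denom=6−2·1/3=16/3; d'=(-84−2·12)/(16/3)=-81/4
back: M2=-81/4
back: M1=12−1/3·-81/4=75/4
M: M0=0, M1=75/4, M2=-81/4, M3=0
seg 0: a=2, c=M0/2=0, d=(M1−M0)/(6·1)=25/8, b=Δ0−h0·(2M0+M1)/6=-81/8
seg 1: a=-5, c=M1/2=75/8, d=(M2−M1)/(6·2)=-13/4, b=Δ1−h1·(2M1+M2)/6=-3/4
seg 2: a=5, c=M2/2=-81/8, d=(M3−M2)/(6·1)=27/8, b=Δ2−h2·(2M2+M3)/6=-9/4
t_q=5/2 → seg 1, τ=3/2; S=-5+-3/4·τ+75/8·τ²+-13/4·τ³=4

  seg 0: a=2 b=-81/8 c=0 d=25/8
  seg 1: a=-5 b=-3/4 c=75/8 d=-13/4
  seg 2: a=5 b=-9/4 c=-81/8 d=27/8
S(5/2) = 4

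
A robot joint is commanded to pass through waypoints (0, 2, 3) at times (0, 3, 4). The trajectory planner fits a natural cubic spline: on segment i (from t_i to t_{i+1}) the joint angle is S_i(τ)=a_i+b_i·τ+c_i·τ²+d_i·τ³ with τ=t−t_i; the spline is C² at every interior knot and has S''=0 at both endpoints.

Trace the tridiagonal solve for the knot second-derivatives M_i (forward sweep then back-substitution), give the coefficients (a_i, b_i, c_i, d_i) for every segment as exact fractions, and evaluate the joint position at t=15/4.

Δ: Δ0=2/3, Δ1=1
row 1: diag=8, rhs=2; c'=1/8, d'=1/4
back: M1=1/4
M: M0=0, M1=1/4, M2=0
seg 0: a=0, c=M0/2=0, d=(M1−M0)/(6·3)=1/72, b=Δ0−h0·(2M0+M1)/6=13/24
seg 1: a=2, c=M1/2=1/8, d=(M2−M1)/(6·1)=-1/24, b=Δ1−h1·(2M1+M2)/6=11/12
t_q=15/4 → seg 1, τ=3/4; S=2+11/12·τ+1/8·τ²+-1/24·τ³=1403/512

  seg 0: a=0 b=13/24 c=0 d=1/72
  seg 1: a=2 b=11/12 c=1/8 d=-1/24
S(15/4) = 1403/512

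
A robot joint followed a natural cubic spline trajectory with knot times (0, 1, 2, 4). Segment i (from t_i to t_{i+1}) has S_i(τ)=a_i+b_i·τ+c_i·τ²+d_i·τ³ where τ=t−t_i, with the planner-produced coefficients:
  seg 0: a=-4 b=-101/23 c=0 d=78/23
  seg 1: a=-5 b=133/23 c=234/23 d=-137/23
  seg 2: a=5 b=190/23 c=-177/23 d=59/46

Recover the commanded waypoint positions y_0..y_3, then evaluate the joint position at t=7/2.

y_0=-4 y_1=-5 y_2=5 y_3=1
S(7/2) = 1621/368

y_0 = S_0(0) = a_0 = -4
y_1 = S_1(0) = a_1 = -5
y_2 = S_2(0) = a_2 = 5
y_3 = S_2(2) = 1
t_q=7/2 is in segment 2 (τ=3/2); S_2(τ)=1621/368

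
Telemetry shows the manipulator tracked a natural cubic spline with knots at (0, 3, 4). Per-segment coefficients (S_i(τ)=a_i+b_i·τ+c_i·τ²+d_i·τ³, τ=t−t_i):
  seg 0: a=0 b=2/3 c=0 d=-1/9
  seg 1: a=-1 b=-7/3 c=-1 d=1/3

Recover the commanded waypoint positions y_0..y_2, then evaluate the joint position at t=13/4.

y_0 = S_0(0) = a_0 = 0
y_1 = S_1(0) = a_1 = -1
y_2 = S_1(1) = -4
t_q=13/4 is in segment 1 (τ=1/4); S_1(τ)=-105/64

y_0=0 y_1=-1 y_2=-4
S(13/4) = -105/64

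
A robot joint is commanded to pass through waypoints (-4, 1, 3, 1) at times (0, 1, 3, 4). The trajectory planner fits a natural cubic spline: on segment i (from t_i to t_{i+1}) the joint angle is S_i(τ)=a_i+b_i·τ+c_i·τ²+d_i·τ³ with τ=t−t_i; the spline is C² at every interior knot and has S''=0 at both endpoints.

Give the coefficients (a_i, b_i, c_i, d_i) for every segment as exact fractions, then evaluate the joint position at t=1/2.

  seg 0: a=-4 b=89/16 c=0 d=-9/16
  seg 1: a=1 b=31/8 c=-27/16 d=1/8
  seg 2: a=3 b=-11/8 c=-15/16 d=5/16
S(1/2) = -165/128

Δ: Δ0=5, Δ1=1, Δ2=-2
row 1: diag=6, rhs=-24; c'=1/3, d'=-4
row 2: denom=6−2·1/3=16/3; d'=(-18−2·-4)/(16/3)=-15/8
back: M2=-15/8
back: M1=-4−1/3·-15/8=-27/8
M: M0=0, M1=-27/8, M2=-15/8, M3=0
seg 0: a=-4, c=M0/2=0, d=(M1−M0)/(6·1)=-9/16, b=Δ0−h0·(2M0+M1)/6=89/16
seg 1: a=1, c=M1/2=-27/16, d=(M2−M1)/(6·2)=1/8, b=Δ1−h1·(2M1+M2)/6=31/8
seg 2: a=3, c=M2/2=-15/16, d=(M3−M2)/(6·1)=5/16, b=Δ2−h2·(2M2+M3)/6=-11/8
t_q=1/2 → seg 0, τ=1/2; S=-4+89/16·τ+0·τ²+-9/16·τ³=-165/128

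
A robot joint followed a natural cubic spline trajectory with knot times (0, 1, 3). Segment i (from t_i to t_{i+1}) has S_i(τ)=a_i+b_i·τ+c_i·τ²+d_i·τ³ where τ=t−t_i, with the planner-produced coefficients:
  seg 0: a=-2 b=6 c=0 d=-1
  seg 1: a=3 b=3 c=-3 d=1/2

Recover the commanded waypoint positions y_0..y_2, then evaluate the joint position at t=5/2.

y_0 = S_0(0) = a_0 = -2
y_1 = S_1(0) = a_1 = 3
y_2 = S_1(2) = 1
t_q=5/2 is in segment 1 (τ=3/2); S_1(τ)=39/16

y_0=-2 y_1=3 y_2=1
S(5/2) = 39/16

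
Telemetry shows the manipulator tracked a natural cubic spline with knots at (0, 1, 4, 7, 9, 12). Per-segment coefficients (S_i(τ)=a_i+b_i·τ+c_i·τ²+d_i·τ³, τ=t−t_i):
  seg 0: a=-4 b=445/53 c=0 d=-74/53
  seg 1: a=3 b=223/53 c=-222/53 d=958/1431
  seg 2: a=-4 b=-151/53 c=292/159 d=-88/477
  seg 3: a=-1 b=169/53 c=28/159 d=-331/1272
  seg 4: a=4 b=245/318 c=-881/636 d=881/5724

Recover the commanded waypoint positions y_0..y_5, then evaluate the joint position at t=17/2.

y_0 = S_0(0) = a_0 = -4
y_1 = S_1(0) = a_1 = 3
y_2 = S_2(0) = a_2 = -4
y_3 = S_3(0) = a_3 = -1
y_4 = S_4(0) = a_4 = 4
y_5 = S_4(3) = -2
t_q=17/2 is in segment 3 (τ=3/2); S_3(τ)=11197/3392

y_0=-4 y_1=3 y_2=-4 y_3=-1 y_4=4 y_5=-2
S(17/2) = 11197/3392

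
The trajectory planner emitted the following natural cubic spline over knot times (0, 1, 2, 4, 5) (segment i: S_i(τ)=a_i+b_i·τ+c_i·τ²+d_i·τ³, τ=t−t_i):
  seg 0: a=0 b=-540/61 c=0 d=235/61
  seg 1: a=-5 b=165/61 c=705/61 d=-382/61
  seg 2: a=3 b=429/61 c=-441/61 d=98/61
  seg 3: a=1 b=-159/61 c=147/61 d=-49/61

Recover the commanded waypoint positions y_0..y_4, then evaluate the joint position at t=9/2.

y_0 = S_0(0) = a_0 = 0
y_1 = S_1(0) = a_1 = -5
y_2 = S_2(0) = a_2 = 3
y_3 = S_3(0) = a_3 = 1
y_4 = S_3(1) = 0
t_q=9/2 is in segment 3 (τ=1/2); S_3(τ)=97/488

y_0=0 y_1=-5 y_2=3 y_3=1 y_4=0
S(9/2) = 97/488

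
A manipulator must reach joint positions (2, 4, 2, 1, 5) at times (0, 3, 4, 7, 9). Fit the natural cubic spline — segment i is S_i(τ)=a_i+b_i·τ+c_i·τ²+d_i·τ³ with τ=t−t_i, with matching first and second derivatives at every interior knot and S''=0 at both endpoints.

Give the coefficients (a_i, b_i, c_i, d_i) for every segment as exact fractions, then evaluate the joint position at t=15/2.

  seg 0: a=2 b=323/186 c=0 d=-199/1674
  seg 1: a=4 b=-137/93 c=-199/186 d=101/186
  seg 2: a=2 b=-123/62 c=52/93 d=-5/1674
  seg 3: a=1 b=40/31 c=33/62 d=-11/124
S(15/2) = 1753/992

Δ: Δ0=2/3, Δ1=-2, Δ2=-1/3, Δ3=2
row 1: diag=8, rhs=-16; c'=1/8, d'=-2
row 2: denom=8−1·1/8=63/8; d'=(10−1·-2)/(63/8)=32/21
row 3: denom=10−3·8/21=62/7; d'=(14−3·32/21)/(62/7)=33/31
back: M3=33/31
back: M2=32/21−8/21·33/31=104/93
back: M1=-2−1/8·104/93=-199/93
M: M0=0, M1=-199/93, M2=104/93, M3=33/31, M4=0
seg 0: a=2, c=M0/2=0, d=(M1−M0)/(6·3)=-199/1674, b=Δ0−h0·(2M0+M1)/6=323/186
seg 1: a=4, c=M1/2=-199/186, d=(M2−M1)/(6·1)=101/186, b=Δ1−h1·(2M1+M2)/6=-137/93
seg 2: a=2, c=M2/2=52/93, d=(M3−M2)/(6·3)=-5/1674, b=Δ2−h2·(2M2+M3)/6=-123/62
seg 3: a=1, c=M3/2=33/62, d=(M4−M3)/(6·2)=-11/124, b=Δ3−h3·(2M3+M4)/6=40/31
t_q=15/2 → seg 3, τ=1/2; S=1+40/31·τ+33/62·τ²+-11/124·τ³=1753/992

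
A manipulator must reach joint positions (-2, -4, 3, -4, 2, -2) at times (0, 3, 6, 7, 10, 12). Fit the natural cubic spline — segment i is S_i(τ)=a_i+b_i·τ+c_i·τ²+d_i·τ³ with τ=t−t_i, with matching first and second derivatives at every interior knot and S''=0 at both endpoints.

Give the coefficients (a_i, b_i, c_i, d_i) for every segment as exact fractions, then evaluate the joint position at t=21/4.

Δ: Δ0=-2/3, Δ1=7/3, Δ2=-7, Δ3=2, Δ4=-2
row 1: diag=12, rhs=18; c'=1/4, d'=3/2
row 2: denom=8−3·1/4=29/4; d'=(-56−3·3/2)/(29/4)=-242/29
row 3: denom=8−1·4/29=228/29; d'=(54−1·-242/29)/(228/29)=452/57
row 4: denom=10−3·29/76=673/76; d'=(-24−3·452/57)/(673/76)=-3632/673
back: M4=-3632/673
back: M3=452/57−29/76·-3632/673=20168/2019
back: M2=-242/29−4/29·20168/2019=-19630/2019
back: M1=3/2−1/4·-19630/2019=7936/2019
M: M0=0, M1=7936/2019, M2=-19630/2019, M3=20168/2019, M4=-3632/673, M5=0
seg 0: a=-2, c=M0/2=0, d=(M1−M0)/(6·3)=3968/18171, b=Δ0−h0·(2M0+M1)/6=-5314/2019
seg 1: a=-4, c=M1/2=3968/2019, d=(M2−M1)/(6·3)=-13783/18171, b=Δ1−h1·(2M1+M2)/6=6590/2019
seg 2: a=3, c=M2/2=-9815/2019, d=(M3−M2)/(6·1)=2211/673, b=Δ2−h2·(2M2+M3)/6=-10951/2019
seg 3: a=-4, c=M3/2=10084/2019, d=(M4−M3)/(6·3)=-15532/18171, b=Δ3−h3·(2M3+M4)/6=-10682/2019
seg 4: a=2, c=M4/2=-1816/673, d=(M5−M4)/(6·2)=908/2019, b=Δ4−h4·(2M4+M5)/6=3226/2019
t_q=21/4 → seg 1, τ=9/4; S=-4+6590/2019·τ+3968/2019·τ²+-13783/18171·τ³=200435/43072

  seg 0: a=-2 b=-5314/2019 c=0 d=3968/18171
  seg 1: a=-4 b=6590/2019 c=3968/2019 d=-13783/18171
  seg 2: a=3 b=-10951/2019 c=-9815/2019 d=2211/673
  seg 3: a=-4 b=-10682/2019 c=10084/2019 d=-15532/18171
  seg 4: a=2 b=3226/2019 c=-1816/673 d=908/2019
S(21/4) = 200435/43072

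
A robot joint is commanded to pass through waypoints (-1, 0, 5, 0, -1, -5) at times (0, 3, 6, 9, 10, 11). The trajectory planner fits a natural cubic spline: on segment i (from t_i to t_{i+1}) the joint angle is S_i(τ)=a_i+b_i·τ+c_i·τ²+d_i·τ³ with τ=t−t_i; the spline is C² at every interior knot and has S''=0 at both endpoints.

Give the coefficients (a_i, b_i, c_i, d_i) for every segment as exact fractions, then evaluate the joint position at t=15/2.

  seg 0: a=-1 b=-392/1251 c=0 d=809/11259
  seg 1: a=0 b=2035/1251 c=809/1251 d=-2377/11259
  seg 2: a=5 b=-242/1251 c=-1568/1251 d=2861/11259
  seg 3: a=0 b=-1067/1251 c=431/417 d=-1477/1251
  seg 4: a=-1 b=-2912/1251 c=-1046/417 d=1046/1251
S(15/2) = 3055/1112

Δ: Δ0=1/3, Δ1=5/3, Δ2=-5/3, Δ3=-1, Δ4=-4
row 1: diag=12, rhs=8; c'=1/4, d'=2/3
row 2: denom=12−3·1/4=45/4; d'=(-20−3·2/3)/(45/4)=-88/45
row 3: denom=8−3·4/15=36/5; d'=(4−3·-88/45)/(36/5)=37/27
row 4: denom=4−1·5/36=139/36; d'=(-18−1·37/27)/(139/36)=-2092/417
back: M4=-2092/417
back: M3=37/27−5/36·-2092/417=862/417
back: M2=-88/45−4/15·862/417=-3136/1251
back: M1=2/3−1/4·-3136/1251=1618/1251
M: M0=0, M1=1618/1251, M2=-3136/1251, M3=862/417, M4=-2092/417, M5=0
seg 0: a=-1, c=M0/2=0, d=(M1−M0)/(6·3)=809/11259, b=Δ0−h0·(2M0+M1)/6=-392/1251
seg 1: a=0, c=M1/2=809/1251, d=(M2−M1)/(6·3)=-2377/11259, b=Δ1−h1·(2M1+M2)/6=2035/1251
seg 2: a=5, c=M2/2=-1568/1251, d=(M3−M2)/(6·3)=2861/11259, b=Δ2−h2·(2M2+M3)/6=-242/1251
seg 3: a=0, c=M3/2=431/417, d=(M4−M3)/(6·1)=-1477/1251, b=Δ3−h3·(2M3+M4)/6=-1067/1251
seg 4: a=-1, c=M4/2=-1046/417, d=(M5−M4)/(6·1)=1046/1251, b=Δ4−h4·(2M4+M5)/6=-2912/1251
t_q=15/2 → seg 2, τ=3/2; S=5+-242/1251·τ+-1568/1251·τ²+2861/11259·τ³=3055/1112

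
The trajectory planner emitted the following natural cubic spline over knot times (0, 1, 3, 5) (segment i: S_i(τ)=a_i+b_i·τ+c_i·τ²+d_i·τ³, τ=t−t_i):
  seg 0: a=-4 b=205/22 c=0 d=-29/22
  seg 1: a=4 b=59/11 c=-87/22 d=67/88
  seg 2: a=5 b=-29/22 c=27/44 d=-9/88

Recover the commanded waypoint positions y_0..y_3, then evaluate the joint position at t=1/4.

y_0 = S_0(0) = a_0 = -4
y_1 = S_1(0) = a_1 = 4
y_2 = S_2(0) = a_2 = 5
y_3 = S_2(2) = 4
t_q=1/4 is in segment 0 (τ=1/4); S_0(τ)=-2381/1408

y_0=-4 y_1=4 y_2=5 y_3=4
S(1/4) = -2381/1408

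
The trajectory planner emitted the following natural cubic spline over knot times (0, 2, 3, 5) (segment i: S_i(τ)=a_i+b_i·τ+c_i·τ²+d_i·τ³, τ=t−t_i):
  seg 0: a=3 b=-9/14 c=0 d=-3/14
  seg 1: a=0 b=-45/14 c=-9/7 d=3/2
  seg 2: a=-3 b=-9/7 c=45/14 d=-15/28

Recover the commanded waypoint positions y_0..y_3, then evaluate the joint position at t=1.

y_0 = S_0(0) = a_0 = 3
y_1 = S_1(0) = a_1 = 0
y_2 = S_2(0) = a_2 = -3
y_3 = S_2(2) = 3
t_q=1 is in segment 0 (τ=1); S_0(τ)=15/7

y_0=3 y_1=0 y_2=-3 y_3=3
S(1) = 15/7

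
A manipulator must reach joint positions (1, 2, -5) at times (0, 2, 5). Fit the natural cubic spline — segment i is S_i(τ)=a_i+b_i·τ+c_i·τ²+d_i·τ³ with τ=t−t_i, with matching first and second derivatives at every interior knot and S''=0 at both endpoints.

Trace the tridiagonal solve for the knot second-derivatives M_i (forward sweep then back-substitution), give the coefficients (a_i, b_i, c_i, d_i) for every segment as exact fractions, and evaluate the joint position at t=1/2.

  seg 0: a=1 b=16/15 c=0 d=-17/120
  seg 1: a=2 b=-19/30 c=-17/20 d=17/180
S(1/2) = 97/64

Δ: Δ0=1/2, Δ1=-7/3
row 1: diag=10, rhs=-17; c'=3/10, d'=-17/10
back: M1=-17/10
M: M0=0, M1=-17/10, M2=0
seg 0: a=1, c=M0/2=0, d=(M1−M0)/(6·2)=-17/120, b=Δ0−h0·(2M0+M1)/6=16/15
seg 1: a=2, c=M1/2=-17/20, d=(M2−M1)/(6·3)=17/180, b=Δ1−h1·(2M1+M2)/6=-19/30
t_q=1/2 → seg 0, τ=1/2; S=1+16/15·τ+0·τ²+-17/120·τ³=97/64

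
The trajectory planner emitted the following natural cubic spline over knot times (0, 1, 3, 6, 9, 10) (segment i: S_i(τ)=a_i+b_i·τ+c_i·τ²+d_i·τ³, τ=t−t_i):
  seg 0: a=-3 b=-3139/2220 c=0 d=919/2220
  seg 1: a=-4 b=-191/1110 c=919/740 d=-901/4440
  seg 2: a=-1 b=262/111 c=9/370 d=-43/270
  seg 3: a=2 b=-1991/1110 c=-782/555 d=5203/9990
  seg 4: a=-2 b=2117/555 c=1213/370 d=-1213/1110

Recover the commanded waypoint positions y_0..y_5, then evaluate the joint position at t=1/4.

y_0 = S_0(0) = a_0 = -3
y_1 = S_1(0) = a_1 = -4
y_2 = S_2(0) = a_2 = -1
y_3 = S_3(0) = a_3 = 2
y_4 = S_4(0) = a_4 = -2
y_5 = S_4(1) = 4
t_q=1/4 is in segment 0 (τ=1/4); S_0(τ)=-31703/9472

y_0=-3 y_1=-4 y_2=-1 y_3=2 y_4=-2 y_5=4
S(1/4) = -31703/9472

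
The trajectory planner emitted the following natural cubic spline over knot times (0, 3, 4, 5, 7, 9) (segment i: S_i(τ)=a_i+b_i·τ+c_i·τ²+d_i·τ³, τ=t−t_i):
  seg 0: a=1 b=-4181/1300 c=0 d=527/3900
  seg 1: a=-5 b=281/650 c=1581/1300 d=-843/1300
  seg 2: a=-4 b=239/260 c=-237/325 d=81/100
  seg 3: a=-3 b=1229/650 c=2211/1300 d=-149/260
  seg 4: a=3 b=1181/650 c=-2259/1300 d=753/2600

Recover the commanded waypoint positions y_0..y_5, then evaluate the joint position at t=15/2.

y_0 = S_0(0) = a_0 = 1
y_1 = S_1(0) = a_1 = -5
y_2 = S_2(0) = a_2 = -4
y_3 = S_3(0) = a_3 = -3
y_4 = S_4(0) = a_4 = 3
y_5 = S_4(2) = 2
t_q=15/2 is in segment 4 (τ=1/2); S_4(τ)=73013/20800

y_0=1 y_1=-5 y_2=-4 y_3=-3 y_4=3 y_5=2
S(15/2) = 73013/20800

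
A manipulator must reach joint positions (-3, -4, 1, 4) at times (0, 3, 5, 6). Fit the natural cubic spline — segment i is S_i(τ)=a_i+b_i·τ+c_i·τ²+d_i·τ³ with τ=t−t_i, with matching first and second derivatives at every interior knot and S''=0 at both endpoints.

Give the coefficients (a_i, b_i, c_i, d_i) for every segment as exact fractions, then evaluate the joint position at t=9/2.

  seg 0: a=-3 b=-25/21 c=0 d=2/21
  seg 1: a=-4 b=29/21 c=6/7 d=-25/168
  seg 2: a=1 b=127/42 c=-1/28 d=1/84
S(9/2) = -225/448

Δ: Δ0=-1/3, Δ1=5/2, Δ2=3
row 1: diag=10, rhs=17; c'=1/5, d'=17/10
row 2: denom=6−2·1/5=28/5; d'=(3−2·17/10)/(28/5)=-1/14
back: M2=-1/14
back: M1=17/10−1/5·-1/14=12/7
M: M0=0, M1=12/7, M2=-1/14, M3=0
seg 0: a=-3, c=M0/2=0, d=(M1−M0)/(6·3)=2/21, b=Δ0−h0·(2M0+M1)/6=-25/21
seg 1: a=-4, c=M1/2=6/7, d=(M2−M1)/(6·2)=-25/168, b=Δ1−h1·(2M1+M2)/6=29/21
seg 2: a=1, c=M2/2=-1/28, d=(M3−M2)/(6·1)=1/84, b=Δ2−h2·(2M2+M3)/6=127/42
t_q=9/2 → seg 1, τ=3/2; S=-4+29/21·τ+6/7·τ²+-25/168·τ³=-225/448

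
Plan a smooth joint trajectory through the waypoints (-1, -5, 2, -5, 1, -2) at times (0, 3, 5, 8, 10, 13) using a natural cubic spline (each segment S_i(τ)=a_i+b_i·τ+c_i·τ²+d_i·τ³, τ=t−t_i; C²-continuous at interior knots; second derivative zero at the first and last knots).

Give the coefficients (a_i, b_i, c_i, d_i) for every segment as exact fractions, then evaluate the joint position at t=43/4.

  seg 0: a=-1 b=-9389/2772 c=0 d=5693/24948
  seg 1: a=-5 b=3845/1386 c=5693/2772 d=-4687/5544
  seg 2: a=2 b=65/77 c=-2092/693 d=194/297
  seg 3: a=-5 b=85/231 c=1982/693 d=-535/693
  seg 4: a=1 b=1763/693 c=-1228/693 d=1228/6237
S(43/4) = 351/176

Δ: Δ0=-4/3, Δ1=7/2, Δ2=-7/3, Δ3=3, Δ4=-1
row 1: diag=10, rhs=29; c'=1/5, d'=29/10
row 2: denom=10−2·1/5=48/5; d'=(-35−2·29/10)/(48/5)=-17/4
row 3: denom=10−3·5/16=145/16; d'=(32−3·-17/4)/(145/16)=716/145
row 4: denom=10−2·32/145=1386/145; d'=(-24−2·716/145)/(1386/145)=-2456/693
back: M4=-2456/693
back: M3=716/145−32/145·-2456/693=3964/693
back: M2=-17/4−5/16·3964/693=-4184/693
back: M1=29/10−1/5·-4184/693=5693/1386
M: M0=0, M1=5693/1386, M2=-4184/693, M3=3964/693, M4=-2456/693, M5=0
seg 0: a=-1, c=M0/2=0, d=(M1−M0)/(6·3)=5693/24948, b=Δ0−h0·(2M0+M1)/6=-9389/2772
seg 1: a=-5, c=M1/2=5693/2772, d=(M2−M1)/(6·2)=-4687/5544, b=Δ1−h1·(2M1+M2)/6=3845/1386
seg 2: a=2, c=M2/2=-2092/693, d=(M3−M2)/(6·3)=194/297, b=Δ2−h2·(2M2+M3)/6=65/77
seg 3: a=-5, c=M3/2=1982/693, d=(M4−M3)/(6·2)=-535/693, b=Δ3−h3·(2M3+M4)/6=85/231
seg 4: a=1, c=M4/2=-1228/693, d=(M5−M4)/(6·3)=1228/6237, b=Δ4−h4·(2M4+M5)/6=1763/693
t_q=43/4 → seg 4, τ=3/4; S=1+1763/693·τ+-1228/693·τ²+1228/6237·τ³=351/176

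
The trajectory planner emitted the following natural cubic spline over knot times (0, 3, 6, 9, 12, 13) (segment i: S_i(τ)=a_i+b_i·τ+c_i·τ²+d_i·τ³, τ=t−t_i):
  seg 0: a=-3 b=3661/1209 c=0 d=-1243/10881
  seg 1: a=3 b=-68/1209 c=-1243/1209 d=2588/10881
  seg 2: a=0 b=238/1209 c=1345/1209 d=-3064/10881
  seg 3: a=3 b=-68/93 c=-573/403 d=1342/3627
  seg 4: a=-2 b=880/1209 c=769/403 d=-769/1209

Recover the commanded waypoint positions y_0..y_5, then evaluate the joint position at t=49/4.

y_0 = S_0(0) = a_0 = -3
y_1 = S_1(0) = a_1 = 3
y_2 = S_2(0) = a_2 = 0
y_3 = S_3(0) = a_3 = 3
y_4 = S_4(0) = a_4 = -2
y_5 = S_4(1) = 0
t_q=49/4 is in segment 4 (τ=1/4); S_4(τ)=-44071/25792

y_0=-3 y_1=3 y_2=0 y_3=3 y_4=-2 y_5=0
S(49/4) = -44071/25792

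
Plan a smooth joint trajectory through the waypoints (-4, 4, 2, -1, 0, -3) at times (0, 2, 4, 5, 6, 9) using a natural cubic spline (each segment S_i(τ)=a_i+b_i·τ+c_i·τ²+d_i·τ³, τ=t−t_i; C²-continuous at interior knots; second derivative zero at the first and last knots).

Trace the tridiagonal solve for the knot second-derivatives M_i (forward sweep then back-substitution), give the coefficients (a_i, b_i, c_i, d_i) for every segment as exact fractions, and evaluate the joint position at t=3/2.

  seg 0: a=-4 b=1649/325 c=0 d=-349/1300
  seg 1: a=4 b=602/325 c=-1047/650 d=6/65
  seg 2: a=2 b=-1132/325 c=-687/650 d=77/50
  seg 3: a=-1 b=-127/130 c=1158/325 d=-1031/650
  seg 4: a=0 b=452/325 c=-777/650 d=259/1950
S(3/2) = 28129/10400

Δ: Δ0=4, Δ1=-1, Δ2=-3, Δ3=1, Δ4=-1
row 1: diag=8, rhs=-30; c'=1/4, d'=-15/4
row 2: denom=6−2·1/4=11/2; d'=(-12−2·-15/4)/(11/2)=-9/11
row 3: denom=4−1·2/11=42/11; d'=(24−1·-9/11)/(42/11)=13/2
row 4: denom=8−1·11/42=325/42; d'=(-12−1·13/2)/(325/42)=-777/325
back: M4=-777/325
back: M3=13/2−11/42·-777/325=2316/325
back: M2=-9/11−2/11·2316/325=-687/325
back: M1=-15/4−1/4·-687/325=-1047/325
M: M0=0, M1=-1047/325, M2=-687/325, M3=2316/325, M4=-777/325, M5=0
seg 0: a=-4, c=M0/2=0, d=(M1−M0)/(6·2)=-349/1300, b=Δ0−h0·(2M0+M1)/6=1649/325
seg 1: a=4, c=M1/2=-1047/650, d=(M2−M1)/(6·2)=6/65, b=Δ1−h1·(2M1+M2)/6=602/325
seg 2: a=2, c=M2/2=-687/650, d=(M3−M2)/(6·1)=77/50, b=Δ2−h2·(2M2+M3)/6=-1132/325
seg 3: a=-1, c=M3/2=1158/325, d=(M4−M3)/(6·1)=-1031/650, b=Δ3−h3·(2M3+M4)/6=-127/130
seg 4: a=0, c=M4/2=-777/650, d=(M5−M4)/(6·3)=259/1950, b=Δ4−h4·(2M4+M5)/6=452/325
t_q=3/2 → seg 0, τ=3/2; S=-4+1649/325·τ+0·τ²+-349/1300·τ³=28129/10400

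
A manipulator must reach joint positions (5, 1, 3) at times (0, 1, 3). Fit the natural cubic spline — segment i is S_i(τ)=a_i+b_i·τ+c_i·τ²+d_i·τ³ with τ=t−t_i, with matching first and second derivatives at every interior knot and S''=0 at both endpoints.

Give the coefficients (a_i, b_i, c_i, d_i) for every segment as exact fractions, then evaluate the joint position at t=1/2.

Δ: Δ0=-4, Δ1=1
row 1: diag=6, rhs=30; c'=1/3, d'=5
back: M1=5
M: M0=0, M1=5, M2=0
seg 0: a=5, c=M0/2=0, d=(M1−M0)/(6·1)=5/6, b=Δ0−h0·(2M0+M1)/6=-29/6
seg 1: a=1, c=M1/2=5/2, d=(M2−M1)/(6·2)=-5/12, b=Δ1−h1·(2M1+M2)/6=-7/3
t_q=1/2 → seg 0, τ=1/2; S=5+-29/6·τ+0·τ²+5/6·τ³=43/16

  seg 0: a=5 b=-29/6 c=0 d=5/6
  seg 1: a=1 b=-7/3 c=5/2 d=-5/12
S(1/2) = 43/16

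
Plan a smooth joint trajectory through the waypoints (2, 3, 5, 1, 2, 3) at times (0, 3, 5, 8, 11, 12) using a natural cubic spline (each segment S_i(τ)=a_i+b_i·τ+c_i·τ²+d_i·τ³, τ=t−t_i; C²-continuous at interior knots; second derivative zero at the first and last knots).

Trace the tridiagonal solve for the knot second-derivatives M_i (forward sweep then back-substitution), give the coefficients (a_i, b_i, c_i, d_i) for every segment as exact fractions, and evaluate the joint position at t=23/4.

Δ: Δ0=1/3, Δ1=1, Δ2=-4/3, Δ3=1/3, Δ4=1
row 1: diag=10, rhs=4; c'=1/5, d'=2/5
row 2: denom=10−2·1/5=48/5; d'=(-14−2·2/5)/(48/5)=-37/24
row 3: denom=12−3·5/16=177/16; d'=(10−3·-37/24)/(177/16)=78/59
row 4: denom=8−3·16/59=424/59; d'=(4−3·78/59)/(424/59)=1/212
back: M4=1/212
back: M3=78/59−16/59·1/212=70/53
back: M2=-37/24−5/16·70/53=-1243/636
back: M1=2/5−1/5·-1243/636=503/636
M: M0=0, M1=503/636, M2=-1243/636, M3=70/53, M4=1/212, M5=0
seg 0: a=2, c=M0/2=0, d=(M1−M0)/(6·3)=503/11448, b=Δ0−h0·(2M0+M1)/6=-79/1272
seg 1: a=3, c=M1/2=503/1272, d=(M2−M1)/(6·2)=-97/424, b=Δ1−h1·(2M1+M2)/6=715/636
seg 2: a=5, c=M2/2=-1243/1272, d=(M3−M2)/(6·3)=2083/11448, b=Δ2−h2·(2M2+M3)/6=-25/636
seg 3: a=1, c=M3/2=35/53, d=(M4−M3)/(6·3)=-31/424, b=Δ3−h3·(2M3+M4)/6=-1259/1272
seg 4: a=2, c=M4/2=1/424, d=(M5−M4)/(6·1)=-1/1272, b=Δ4−h4·(2M4+M5)/6=635/636
t_q=23/4 → seg 2, τ=3/4; S=5+-25/636·τ+-1243/1272·τ²+2083/11448·τ³=122047/27136

  seg 0: a=2 b=-79/1272 c=0 d=503/11448
  seg 1: a=3 b=715/636 c=503/1272 d=-97/424
  seg 2: a=5 b=-25/636 c=-1243/1272 d=2083/11448
  seg 3: a=1 b=-1259/1272 c=35/53 d=-31/424
  seg 4: a=2 b=635/636 c=1/424 d=-1/1272
S(23/4) = 122047/27136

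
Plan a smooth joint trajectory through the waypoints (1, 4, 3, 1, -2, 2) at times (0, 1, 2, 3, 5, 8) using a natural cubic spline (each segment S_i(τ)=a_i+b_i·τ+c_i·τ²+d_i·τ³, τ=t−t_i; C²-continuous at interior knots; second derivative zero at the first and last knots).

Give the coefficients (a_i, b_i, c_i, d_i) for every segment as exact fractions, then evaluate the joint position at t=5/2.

Δ: Δ0=3, Δ1=-1, Δ2=-2, Δ3=-3/2, Δ4=4/3
row 1: diag=4, rhs=-24; c'=1/4, d'=-6
row 2: denom=4−1·1/4=15/4; d'=(-6−1·-6)/(15/4)=0
row 3: denom=6−1·4/15=86/15; d'=(3−1·0)/(86/15)=45/86
row 4: denom=10−2·15/43=400/43; d'=(17−2·45/86)/(400/43)=343/200
back: M4=343/200
back: M3=45/86−15/43·343/200=-3/40
back: M2=0−4/15·-3/40=1/50
back: M1=-6−1/4·1/50=-1201/200
M: M0=0, M1=-1201/200, M2=1/50, M3=-3/40, M4=343/200, M5=0
seg 0: a=1, c=M0/2=0, d=(M1−M0)/(6·1)=-1201/1200, b=Δ0−h0·(2M0+M1)/6=4801/1200
seg 1: a=4, c=M1/2=-1201/400, d=(M2−M1)/(6·1)=241/240, b=Δ1−h1·(2M1+M2)/6=599/600
seg 2: a=3, c=M2/2=1/100, d=(M3−M2)/(6·1)=-19/1200, b=Δ2−h2·(2M2+M3)/6=-2393/1200
seg 3: a=1, c=M3/2=-3/80, d=(M4−M3)/(6·2)=179/1200, b=Δ3−h3·(2M3+M4)/6=-1213/600
seg 4: a=-2, c=M4/2=343/400, d=(M5−M4)/(6·3)=-343/3600, b=Δ4−h4·(2M4+M5)/6=-229/600
t_q=5/2 → seg 2, τ=1/2; S=3+-2393/1200·τ+1/100·τ²+-19/1200·τ³=6411/3200

  seg 0: a=1 b=4801/1200 c=0 d=-1201/1200
  seg 1: a=4 b=599/600 c=-1201/400 d=241/240
  seg 2: a=3 b=-2393/1200 c=1/100 d=-19/1200
  seg 3: a=1 b=-1213/600 c=-3/80 d=179/1200
  seg 4: a=-2 b=-229/600 c=343/400 d=-343/3600
S(5/2) = 6411/3200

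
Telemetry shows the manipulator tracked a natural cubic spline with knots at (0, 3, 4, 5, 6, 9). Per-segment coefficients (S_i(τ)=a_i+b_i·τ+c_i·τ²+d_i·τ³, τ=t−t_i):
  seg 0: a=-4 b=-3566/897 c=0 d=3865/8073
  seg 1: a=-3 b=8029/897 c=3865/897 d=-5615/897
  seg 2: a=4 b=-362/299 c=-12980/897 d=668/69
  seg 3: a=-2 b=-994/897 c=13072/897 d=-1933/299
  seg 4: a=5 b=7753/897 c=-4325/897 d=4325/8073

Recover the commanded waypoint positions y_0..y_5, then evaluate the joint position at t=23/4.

y_0 = S_0(0) = a_0 = -4
y_1 = S_1(0) = a_1 = -3
y_2 = S_2(0) = a_2 = 4
y_3 = S_3(0) = a_3 = -2
y_4 = S_4(0) = a_4 = 5
y_5 = S_4(3) = 2
t_q=23/4 is in segment 3 (τ=3/4); S_3(τ)=50497/19136

y_0=-4 y_1=-3 y_2=4 y_3=-2 y_4=5 y_5=2
S(23/4) = 50497/19136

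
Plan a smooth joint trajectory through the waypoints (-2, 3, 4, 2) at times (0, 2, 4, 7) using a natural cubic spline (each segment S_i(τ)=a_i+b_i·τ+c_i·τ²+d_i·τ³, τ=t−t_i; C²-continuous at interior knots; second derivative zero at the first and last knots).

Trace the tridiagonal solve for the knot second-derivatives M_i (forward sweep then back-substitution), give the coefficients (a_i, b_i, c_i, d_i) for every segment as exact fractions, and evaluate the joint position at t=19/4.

Δ: Δ0=5/2, Δ1=1/2, Δ2=-2/3
row 1: diag=8, rhs=-12; c'=1/4, d'=-3/2
row 2: denom=10−2·1/4=19/2; d'=(-7−2·-3/2)/(19/2)=-8/19
back: M2=-8/19
back: M1=-3/2−1/4·-8/19=-53/38
M: M0=0, M1=-53/38, M2=-8/19, M3=0
seg 0: a=-2, c=M0/2=0, d=(M1−M0)/(6·2)=-53/456, b=Δ0−h0·(2M0+M1)/6=169/57
seg 1: a=3, c=M1/2=-53/76, d=(M2−M1)/(6·2)=37/456, b=Δ1−h1·(2M1+M2)/6=179/114
seg 2: a=4, c=M2/2=-4/19, d=(M3−M2)/(6·3)=4/171, b=Δ2−h2·(2M2+M3)/6=-14/57
t_q=19/4 → seg 2, τ=3/4; S=4+-14/57·τ+-4/19·τ²+4/171·τ³=1127/304

  seg 0: a=-2 b=169/57 c=0 d=-53/456
  seg 1: a=3 b=179/114 c=-53/76 d=37/456
  seg 2: a=4 b=-14/57 c=-4/19 d=4/171
S(19/4) = 1127/304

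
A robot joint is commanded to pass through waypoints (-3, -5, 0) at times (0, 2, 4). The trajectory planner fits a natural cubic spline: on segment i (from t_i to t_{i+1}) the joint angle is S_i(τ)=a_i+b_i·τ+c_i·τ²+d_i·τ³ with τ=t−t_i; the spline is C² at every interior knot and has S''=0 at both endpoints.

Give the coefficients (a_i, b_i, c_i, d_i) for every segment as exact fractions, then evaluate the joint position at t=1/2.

Δ: Δ0=-1, Δ1=5/2
row 1: diag=8, rhs=21; c'=1/4, d'=21/8
back: M1=21/8
M: M0=0, M1=21/8, M2=0
seg 0: a=-3, c=M0/2=0, d=(M1−M0)/(6·2)=7/32, b=Δ0−h0·(2M0+M1)/6=-15/8
seg 1: a=-5, c=M1/2=21/16, d=(M2−M1)/(6·2)=-7/32, b=Δ1−h1·(2M1+M2)/6=3/4
t_q=1/2 → seg 0, τ=1/2; S=-3+-15/8·τ+0·τ²+7/32·τ³=-1001/256

  seg 0: a=-3 b=-15/8 c=0 d=7/32
  seg 1: a=-5 b=3/4 c=21/16 d=-7/32
S(1/2) = -1001/256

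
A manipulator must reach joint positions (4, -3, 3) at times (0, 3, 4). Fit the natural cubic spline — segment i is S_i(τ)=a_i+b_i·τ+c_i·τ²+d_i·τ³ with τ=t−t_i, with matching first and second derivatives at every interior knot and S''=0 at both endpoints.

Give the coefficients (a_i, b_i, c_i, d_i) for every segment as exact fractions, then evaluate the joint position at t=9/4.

Δ: Δ0=-7/3, Δ1=6
row 1: diag=8, rhs=50; c'=1/8, d'=25/4
back: M1=25/4
M: M0=0, M1=25/4, M2=0
seg 0: a=4, c=M0/2=0, d=(M1−M0)/(6·3)=25/72, b=Δ0−h0·(2M0+M1)/6=-131/24
seg 1: a=-3, c=M1/2=25/8, d=(M2−M1)/(6·1)=-25/24, b=Δ1−h1·(2M1+M2)/6=47/12
t_q=9/4 → seg 0, τ=9/4; S=4+-131/24·τ+0·τ²+25/72·τ³=-2215/512

  seg 0: a=4 b=-131/24 c=0 d=25/72
  seg 1: a=-3 b=47/12 c=25/8 d=-25/24
S(9/4) = -2215/512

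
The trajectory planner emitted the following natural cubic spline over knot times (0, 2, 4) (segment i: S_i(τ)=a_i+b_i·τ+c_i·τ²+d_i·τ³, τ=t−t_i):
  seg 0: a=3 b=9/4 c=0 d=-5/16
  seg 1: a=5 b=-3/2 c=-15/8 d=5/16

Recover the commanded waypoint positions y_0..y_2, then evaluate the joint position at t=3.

y_0 = S_0(0) = a_0 = 3
y_1 = S_1(0) = a_1 = 5
y_2 = S_1(2) = -3
t_q=3 is in segment 1 (τ=1); S_1(τ)=31/16

y_0=3 y_1=5 y_2=-3
S(3) = 31/16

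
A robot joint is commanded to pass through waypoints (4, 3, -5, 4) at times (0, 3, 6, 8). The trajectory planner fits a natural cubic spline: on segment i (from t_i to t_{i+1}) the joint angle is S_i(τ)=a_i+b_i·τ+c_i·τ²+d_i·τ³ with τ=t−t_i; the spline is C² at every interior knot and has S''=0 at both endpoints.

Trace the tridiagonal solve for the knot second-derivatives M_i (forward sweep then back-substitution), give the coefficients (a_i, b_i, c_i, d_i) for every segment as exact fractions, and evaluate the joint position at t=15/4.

  seg 0: a=4 b=65/74 c=0 d=-269/1998
  seg 1: a=3 b=-102/37 c=-269/222 d=827/1998
  seg 2: a=-5 b=85/74 c=93/37 d=-31/74
S(15/4) = 2015/4736

Δ: Δ0=-1/3, Δ1=-8/3, Δ2=9/2
row 1: diag=12, rhs=-14; c'=1/4, d'=-7/6
row 2: denom=10−3·1/4=37/4; d'=(43−3·-7/6)/(37/4)=186/37
back: M2=186/37
back: M1=-7/6−1/4·186/37=-269/111
M: M0=0, M1=-269/111, M2=186/37, M3=0
seg 0: a=4, c=M0/2=0, d=(M1−M0)/(6·3)=-269/1998, b=Δ0−h0·(2M0+M1)/6=65/74
seg 1: a=3, c=M1/2=-269/222, d=(M2−M1)/(6·3)=827/1998, b=Δ1−h1·(2M1+M2)/6=-102/37
seg 2: a=-5, c=M2/2=93/37, d=(M3−M2)/(6·2)=-31/74, b=Δ2−h2·(2M2+M3)/6=85/74
t_q=15/4 → seg 1, τ=3/4; S=3+-102/37·τ+-269/222·τ²+827/1998·τ³=2015/4736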